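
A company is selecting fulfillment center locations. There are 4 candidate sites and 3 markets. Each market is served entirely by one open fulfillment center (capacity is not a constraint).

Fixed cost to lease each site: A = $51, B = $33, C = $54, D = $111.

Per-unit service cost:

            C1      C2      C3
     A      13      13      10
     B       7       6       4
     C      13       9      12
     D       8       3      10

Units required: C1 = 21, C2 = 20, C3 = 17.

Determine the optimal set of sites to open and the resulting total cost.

Open B only; minimum total cost 368.

For any fixed open set, each market goes to its cheapest open site; total = fixed + service.
{B}: C1→B 7·21=147, C2→B 6·20=120, C3→B 4·17=68. Service 335; fixed 33; total 368.
{A, B}: C1→B 7·21=147, C2→B 6·20=120, C3→B 4·17=68. Service 335; fixed 84; total 419.
{B, D}: service 275 + fixed 144 = 419
{A, B, C, D}: service 275 + fixed 249 = 524
(All 15 nonempty subsets were checked; B only is lowest.)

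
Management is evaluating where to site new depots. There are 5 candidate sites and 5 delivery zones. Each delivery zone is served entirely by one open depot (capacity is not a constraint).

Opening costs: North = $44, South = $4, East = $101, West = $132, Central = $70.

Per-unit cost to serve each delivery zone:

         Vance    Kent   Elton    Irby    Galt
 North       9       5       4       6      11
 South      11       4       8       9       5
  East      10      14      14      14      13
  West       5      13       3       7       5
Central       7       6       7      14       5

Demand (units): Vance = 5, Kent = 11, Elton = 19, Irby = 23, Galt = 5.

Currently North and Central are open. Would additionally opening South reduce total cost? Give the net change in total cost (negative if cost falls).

Yes — net change −7 (cost falls by 7).

Current service cost with {North, Central}: 329.
Adding South: each delivery zone re-picks its cheapest; new service cost 318, saving 11.
Extra fixed cost: 4. Net change = 4 − 11 = -7.
(Totals: 443 → 436.)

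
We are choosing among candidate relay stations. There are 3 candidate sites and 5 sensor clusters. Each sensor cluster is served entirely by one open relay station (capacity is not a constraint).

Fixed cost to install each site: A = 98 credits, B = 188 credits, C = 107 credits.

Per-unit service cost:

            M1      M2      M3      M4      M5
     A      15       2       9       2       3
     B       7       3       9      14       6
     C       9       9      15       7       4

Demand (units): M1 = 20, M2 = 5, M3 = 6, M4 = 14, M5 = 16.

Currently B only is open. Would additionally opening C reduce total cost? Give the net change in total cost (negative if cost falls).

Current service cost with {B}: 501.
Adding C: each sensor cluster re-picks its cheapest; new service cost 371, saving 130.
Extra fixed cost: 107. Net change = 107 − 130 = -23.
(Totals: 689 → 666.)

Yes — net change −23 (cost falls by 23).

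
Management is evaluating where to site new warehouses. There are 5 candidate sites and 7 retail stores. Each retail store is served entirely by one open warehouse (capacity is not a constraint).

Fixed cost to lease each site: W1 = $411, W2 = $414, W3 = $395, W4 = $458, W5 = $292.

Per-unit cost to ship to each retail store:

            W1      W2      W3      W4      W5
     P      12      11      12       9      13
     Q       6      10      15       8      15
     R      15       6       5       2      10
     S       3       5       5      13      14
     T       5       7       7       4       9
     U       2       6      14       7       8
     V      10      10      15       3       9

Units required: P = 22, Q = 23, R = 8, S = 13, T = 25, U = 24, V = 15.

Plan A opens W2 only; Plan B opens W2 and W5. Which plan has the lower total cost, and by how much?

Plan A: {W2}: P→W2 11·22=242, Q→W2 10·23=230, R→W2 6·8=48, S→W2 5·13=65, T→W2 7·25=175, U→W2 6·24=144, V→W2 10·15=150. Service 1054; fixed 414; total 1468.
Plan B: {W2, W5}: P→W2 11·22=242, Q→W2 10·23=230, R→W2 6·8=48, S→W2 5·13=65, T→W2 7·25=175, U→W2 6·24=144, V→W5 9·15=135. Service 1039; fixed 706; total 1745.
Difference: |1468 − 1745| = 277.

Plan A is cheaper by 277.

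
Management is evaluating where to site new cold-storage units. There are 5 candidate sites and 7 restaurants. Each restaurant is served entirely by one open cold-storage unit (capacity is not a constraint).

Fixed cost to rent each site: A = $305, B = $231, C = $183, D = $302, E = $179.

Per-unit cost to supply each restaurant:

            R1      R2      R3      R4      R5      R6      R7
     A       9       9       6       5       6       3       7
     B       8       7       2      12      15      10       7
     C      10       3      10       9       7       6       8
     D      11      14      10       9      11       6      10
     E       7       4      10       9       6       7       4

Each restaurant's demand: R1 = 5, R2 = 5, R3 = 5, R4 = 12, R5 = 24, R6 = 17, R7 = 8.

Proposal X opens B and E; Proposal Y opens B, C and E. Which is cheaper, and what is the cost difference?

Proposal X: {B, E}: R1→E 7·5=35, R2→E 4·5=20, R3→B 2·5=10, R4→E 9·12=108, R5→E 6·24=144, R6→E 7·17=119, R7→E 4·8=32. Service 468; fixed 410; total 878.
Proposal Y: {B, C, E}: R1→E 7·5=35, R2→C 3·5=15, R3→B 2·5=10, R4→C 9·12=108, R5→E 6·24=144, R6→C 6·17=102, R7→E 4·8=32. Service 446; fixed 593; total 1039.
Difference: |878 − 1039| = 161.

Proposal X is cheaper by 161.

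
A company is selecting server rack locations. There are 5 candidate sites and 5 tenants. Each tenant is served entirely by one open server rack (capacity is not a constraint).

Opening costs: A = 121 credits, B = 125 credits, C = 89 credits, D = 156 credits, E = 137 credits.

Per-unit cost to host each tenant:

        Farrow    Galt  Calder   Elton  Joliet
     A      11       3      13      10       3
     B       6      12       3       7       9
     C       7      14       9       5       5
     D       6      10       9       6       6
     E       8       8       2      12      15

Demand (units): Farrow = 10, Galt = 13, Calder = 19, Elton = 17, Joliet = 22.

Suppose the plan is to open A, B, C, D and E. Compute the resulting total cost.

Each tenant is assigned to its cheapest site among the open ones.
{A, B, C, D, E}: Farrow→B 6·10=60, Galt→A 3·13=39, Calder→E 2·19=38, Elton→C 5·17=85, Joliet→A 3·22=66. Service 288; fixed 628; total 916.

Total cost: 916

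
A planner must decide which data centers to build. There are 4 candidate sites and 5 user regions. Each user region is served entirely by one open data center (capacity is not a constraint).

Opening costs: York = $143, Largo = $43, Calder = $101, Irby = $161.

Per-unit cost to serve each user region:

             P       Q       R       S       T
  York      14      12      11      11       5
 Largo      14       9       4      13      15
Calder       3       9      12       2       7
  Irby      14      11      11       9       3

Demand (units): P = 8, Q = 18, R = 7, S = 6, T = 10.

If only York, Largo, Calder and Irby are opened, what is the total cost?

Each user region is assigned to its cheapest site among the open ones.
{York, Largo, Calder, Irby}: P→Calder 3·8=24, Q→Largo 9·18=162, R→Largo 4·7=28, S→Calder 2·6=12, T→Irby 3·10=30. Service 256; fixed 448; total 704.

Total cost: 704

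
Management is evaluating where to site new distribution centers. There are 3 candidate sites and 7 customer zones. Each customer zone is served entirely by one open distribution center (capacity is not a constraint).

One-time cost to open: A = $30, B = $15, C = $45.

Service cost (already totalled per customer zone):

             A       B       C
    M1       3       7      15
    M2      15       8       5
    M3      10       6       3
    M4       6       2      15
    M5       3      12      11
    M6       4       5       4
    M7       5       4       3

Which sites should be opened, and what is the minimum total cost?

Open B only; minimum total cost 59.

For any fixed open set, each customer zone goes to its cheapest open site; total = fixed + service.
{B}: M1→B 7, M2→B 8, M3→B 6, M4→B 2, M5→B 12, M6→B 5, M7→B 4. Service 44; fixed 15; total 59.
{A, B}: M1→A 3, M2→B 8, M3→B 6, M4→B 2, M5→A 3, M6→A 4, M7→B 4. Service 30; fixed 45; total 75.
{A}: service 46 + fixed 30 = 76
{A, B, C}: M1→A 3, M2→C 5, M3→C 3, M4→B 2, M5→A 3, M6→A 4, M7→C 3. Service 23; fixed 90; total 113.
(All 7 nonempty subsets were checked; B only is lowest.)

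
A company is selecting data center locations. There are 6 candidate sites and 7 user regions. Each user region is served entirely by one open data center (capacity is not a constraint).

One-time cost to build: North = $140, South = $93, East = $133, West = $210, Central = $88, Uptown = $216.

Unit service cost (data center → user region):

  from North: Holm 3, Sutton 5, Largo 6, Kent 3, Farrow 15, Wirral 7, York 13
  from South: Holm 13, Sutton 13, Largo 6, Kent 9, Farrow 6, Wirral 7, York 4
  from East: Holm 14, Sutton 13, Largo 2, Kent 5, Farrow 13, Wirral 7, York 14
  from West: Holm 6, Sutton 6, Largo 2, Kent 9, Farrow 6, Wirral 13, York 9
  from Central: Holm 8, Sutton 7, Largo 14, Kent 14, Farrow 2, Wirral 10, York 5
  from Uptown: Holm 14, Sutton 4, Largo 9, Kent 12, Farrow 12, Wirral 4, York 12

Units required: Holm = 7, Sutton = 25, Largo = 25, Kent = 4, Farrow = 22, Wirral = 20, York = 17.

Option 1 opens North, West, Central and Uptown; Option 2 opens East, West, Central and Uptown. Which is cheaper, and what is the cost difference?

Option 1 is cheaper by 22.

Option 1: {North, West, Central, Uptown}: Holm→North 3·7=21, Sutton→Uptown 4·25=100, Largo→West 2·25=50, Kent→North 3·4=12, Farrow→Central 2·22=44, Wirral→Uptown 4·20=80, York→Central 5·17=85. Service 392; fixed 654; total 1046.
Option 2: {East, West, Central, Uptown}: Holm→West 6·7=42, Sutton→Uptown 4·25=100, Largo→East 2·25=50, Kent→East 5·4=20, Farrow→Central 2·22=44, Wirral→Uptown 4·20=80, York→Central 5·17=85. Service 421; fixed 647; total 1068.
Difference: |1046 − 1068| = 22.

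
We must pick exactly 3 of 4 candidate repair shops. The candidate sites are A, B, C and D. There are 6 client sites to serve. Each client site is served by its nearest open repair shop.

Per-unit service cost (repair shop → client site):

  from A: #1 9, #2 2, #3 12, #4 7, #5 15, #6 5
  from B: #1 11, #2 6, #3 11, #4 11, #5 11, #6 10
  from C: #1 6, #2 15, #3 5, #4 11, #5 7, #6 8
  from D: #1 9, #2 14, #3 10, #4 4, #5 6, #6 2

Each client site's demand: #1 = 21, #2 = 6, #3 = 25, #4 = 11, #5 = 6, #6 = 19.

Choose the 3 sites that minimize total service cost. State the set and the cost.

With exactly 3 open, each client site uses its cheapest among the chosen.
{A, C, D}: #1→C 6·21=126, #2→A 2·6=12, #3→C 5·25=125, #4→D 4·11=44, #5→D 6·6=36, #6→D 2·19=38. Service cost 381.
{B, C, D}: service cost 405
{A, B, C}: service cost 477
Among all 4 size-3 choices, {A, C, D} is lowest.

Choose A, C and D; total service cost 381.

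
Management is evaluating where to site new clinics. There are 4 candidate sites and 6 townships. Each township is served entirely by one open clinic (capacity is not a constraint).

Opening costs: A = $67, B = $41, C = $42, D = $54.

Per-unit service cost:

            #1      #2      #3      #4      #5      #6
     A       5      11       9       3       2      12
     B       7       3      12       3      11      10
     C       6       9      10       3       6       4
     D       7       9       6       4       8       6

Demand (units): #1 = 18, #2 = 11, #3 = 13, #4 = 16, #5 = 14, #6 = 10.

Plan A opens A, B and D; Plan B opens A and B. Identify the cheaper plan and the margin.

Plan A is cheaper by 25.

Plan A: {A, B, D}: #1→A 5·18=90, #2→B 3·11=33, #3→D 6·13=78, #4→A 3·16=48, #5→A 2·14=28, #6→D 6·10=60. Service 337; fixed 162; total 499.
Plan B: {A, B}: #1→A 5·18=90, #2→B 3·11=33, #3→A 9·13=117, #4→A 3·16=48, #5→A 2·14=28, #6→B 10·10=100. Service 416; fixed 108; total 524.
Difference: |499 − 524| = 25.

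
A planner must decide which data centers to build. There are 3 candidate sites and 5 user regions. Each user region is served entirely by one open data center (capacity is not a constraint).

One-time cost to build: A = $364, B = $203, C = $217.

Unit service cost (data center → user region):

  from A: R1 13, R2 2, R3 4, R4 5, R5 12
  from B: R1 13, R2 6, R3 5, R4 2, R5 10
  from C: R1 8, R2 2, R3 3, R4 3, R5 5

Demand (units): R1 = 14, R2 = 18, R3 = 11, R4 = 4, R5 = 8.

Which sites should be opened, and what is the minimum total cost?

Open C only; minimum total cost 450.

For any fixed open set, each user region goes to its cheapest open site; total = fixed + service.
{C}: R1→C 8·14=112, R2→C 2·18=36, R3→C 3·11=33, R4→C 3·4=12, R5→C 5·8=40. Service 233; fixed 217; total 450.
{B}: service 433 + fixed 203 = 636
{B, C}: R1→C 8·14=112, R2→C 2·18=36, R3→C 3·11=33, R4→B 2·4=8, R5→C 5·8=40. Service 229; fixed 420; total 649.
{A, B, C}: service 229 + fixed 784 = 1013
(All 7 nonempty subsets were checked; C only is lowest.)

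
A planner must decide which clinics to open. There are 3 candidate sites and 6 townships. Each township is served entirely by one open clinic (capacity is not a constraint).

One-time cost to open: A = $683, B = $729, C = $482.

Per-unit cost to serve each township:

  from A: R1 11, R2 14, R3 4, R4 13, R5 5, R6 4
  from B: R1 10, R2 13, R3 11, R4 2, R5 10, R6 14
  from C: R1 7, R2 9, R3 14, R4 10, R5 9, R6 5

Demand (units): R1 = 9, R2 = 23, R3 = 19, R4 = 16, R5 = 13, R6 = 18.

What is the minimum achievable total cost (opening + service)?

Minimum total cost: 1385

For any fixed open set, each township goes to its cheapest open site; total = fixed + service.
{C}: R1→C 7·9=63, R2→C 9·23=207, R3→C 14·19=266, R4→C 10·16=160, R5→C 9·13=117, R6→C 5·18=90. Service 903; fixed 482; total 1385.
{A}: service 842 + fixed 683 = 1525
{B}: R1→B 10·9=90, R2→B 13·23=299, R3→B 11·19=209, R4→B 2·16=32, R5→B 10·13=130, R6→B 14·18=252. Service 1012; fixed 729; total 1741.
{A, B, C}: service 515 + fixed 1894 = 2409
(All 7 nonempty subsets were checked; C only is lowest.)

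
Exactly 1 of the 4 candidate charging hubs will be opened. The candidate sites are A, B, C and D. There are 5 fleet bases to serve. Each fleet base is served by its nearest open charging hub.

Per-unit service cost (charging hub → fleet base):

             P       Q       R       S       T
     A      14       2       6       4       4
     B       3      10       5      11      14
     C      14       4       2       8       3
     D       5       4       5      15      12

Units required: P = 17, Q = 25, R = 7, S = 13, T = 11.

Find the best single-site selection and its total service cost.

Choose A only; total service cost 426.

With exactly 1 open, each fleet base uses its cheapest among the chosen.
{A}: P→A 14·17=238, Q→A 2·25=50, R→A 6·7=42, S→A 4·13=52, T→A 4·11=44. Service cost 426.
{C}: service cost 489
{D}: service cost 547
Among all 4 size-1 choices, {A} is lowest.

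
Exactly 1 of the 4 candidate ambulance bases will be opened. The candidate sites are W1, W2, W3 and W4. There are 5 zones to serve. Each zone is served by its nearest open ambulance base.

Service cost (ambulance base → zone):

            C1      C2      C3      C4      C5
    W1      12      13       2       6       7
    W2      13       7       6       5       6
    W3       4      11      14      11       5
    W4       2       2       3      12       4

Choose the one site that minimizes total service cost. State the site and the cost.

Choose W4 only; total service cost 23.

With exactly 1 open, each zone uses its cheapest among the chosen.
{W4}: C1→W4 2, C2→W4 2, C3→W4 3, C4→W4 12, C5→W4 4. Service cost 23.
{W2}: service cost 37
{W1}: service cost 40
Among all 4 size-1 choices, {W4} is lowest.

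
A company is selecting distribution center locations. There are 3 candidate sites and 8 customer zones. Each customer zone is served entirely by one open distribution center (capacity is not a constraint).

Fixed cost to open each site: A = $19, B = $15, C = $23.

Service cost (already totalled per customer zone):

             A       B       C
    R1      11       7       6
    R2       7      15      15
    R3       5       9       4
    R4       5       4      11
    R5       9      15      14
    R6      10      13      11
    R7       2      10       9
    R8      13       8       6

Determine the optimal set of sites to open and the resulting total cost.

Open A only; minimum total cost 81.

For any fixed open set, each customer zone goes to its cheapest open site; total = fixed + service.
{A}: R1→A 11, R2→A 7, R3→A 5, R4→A 5, R5→A 9, R6→A 10, R7→A 2, R8→A 13. Service 62; fixed 19; total 81.
{A, B}: service 52 + fixed 34 = 86
{A, C}: service 49 + fixed 42 = 91
{A, B, C}: service 48 + fixed 57 = 105
No other subset beats 81.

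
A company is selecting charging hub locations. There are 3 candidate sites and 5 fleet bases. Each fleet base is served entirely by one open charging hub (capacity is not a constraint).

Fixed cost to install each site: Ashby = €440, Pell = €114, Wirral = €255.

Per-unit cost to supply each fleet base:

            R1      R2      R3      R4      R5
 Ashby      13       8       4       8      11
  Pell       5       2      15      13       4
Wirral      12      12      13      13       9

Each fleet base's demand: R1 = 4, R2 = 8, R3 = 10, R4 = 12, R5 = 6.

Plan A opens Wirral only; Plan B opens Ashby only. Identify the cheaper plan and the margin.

Plan A: {Wirral}: R1→Wirral 12·4=48, R2→Wirral 12·8=96, R3→Wirral 13·10=130, R4→Wirral 13·12=156, R5→Wirral 9·6=54. Service 484; fixed 255; total 739.
Plan B: {Ashby}: R1→Ashby 13·4=52, R2→Ashby 8·8=64, R3→Ashby 4·10=40, R4→Ashby 8·12=96, R5→Ashby 11·6=66. Service 318; fixed 440; total 758.
Difference: |739 − 758| = 19.

Plan A is cheaper by 19.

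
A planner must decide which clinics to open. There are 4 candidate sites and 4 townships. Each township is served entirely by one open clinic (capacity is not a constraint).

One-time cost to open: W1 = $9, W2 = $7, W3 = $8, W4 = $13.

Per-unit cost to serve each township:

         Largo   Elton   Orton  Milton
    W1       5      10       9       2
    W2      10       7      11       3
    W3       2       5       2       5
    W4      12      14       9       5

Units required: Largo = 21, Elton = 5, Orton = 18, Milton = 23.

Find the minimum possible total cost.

For any fixed open set, each township goes to its cheapest open site; total = fixed + service.
{W1, W3}: Largo→W3 2·21=42, Elton→W3 5·5=25, Orton→W3 2·18=36, Milton→W1 2·23=46. Service 149; fixed 17; total 166.
{W1, W2, W3}: service 149 + fixed 24 = 173
{W1, W3, W4}: service 149 + fixed 30 = 179
{W1, W2, W3, W4}: service 149 + fixed 37 = 186
No other subset beats 166.

Minimum total cost: 166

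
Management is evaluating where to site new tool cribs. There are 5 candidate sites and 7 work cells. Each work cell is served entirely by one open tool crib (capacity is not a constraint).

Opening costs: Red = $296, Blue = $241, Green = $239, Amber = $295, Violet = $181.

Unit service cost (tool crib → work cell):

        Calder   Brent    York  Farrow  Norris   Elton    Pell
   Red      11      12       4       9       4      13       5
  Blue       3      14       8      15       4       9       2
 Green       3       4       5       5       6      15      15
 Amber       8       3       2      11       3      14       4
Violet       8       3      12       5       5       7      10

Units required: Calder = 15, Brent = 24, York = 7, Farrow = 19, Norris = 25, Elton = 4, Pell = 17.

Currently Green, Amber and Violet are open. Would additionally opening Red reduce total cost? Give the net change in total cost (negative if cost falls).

No — net change +296 (cost rises by 296).

Current service cost with {Green, Amber, Violet}: 397.
Adding Red: each work cell re-picks its cheapest; new service cost 397, saving 0.
Extra fixed cost: 296. Net change = 296 − 0 = 296.
(Totals: 1112 → 1408.)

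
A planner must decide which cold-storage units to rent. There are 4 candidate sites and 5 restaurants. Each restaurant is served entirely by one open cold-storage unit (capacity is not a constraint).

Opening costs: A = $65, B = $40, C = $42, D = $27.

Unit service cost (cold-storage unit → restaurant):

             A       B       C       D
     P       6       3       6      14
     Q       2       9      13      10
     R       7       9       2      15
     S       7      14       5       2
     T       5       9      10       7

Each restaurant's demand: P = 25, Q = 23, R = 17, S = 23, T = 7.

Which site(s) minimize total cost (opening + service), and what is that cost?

Open A, B, C and D; minimum total cost 410.

For any fixed open set, each restaurant goes to its cheapest open site; total = fixed + service.
{A, B, C, D}: P→B 3·25=75, Q→A 2·23=46, R→C 2·17=34, S→D 2·23=46, T→A 5·7=35. Service 236; fixed 174; total 410.
{A, C, D}: service 311 + fixed 134 = 445
{A, B, C}: service 305 + fixed 147 = 452
{D}: P→D 14·25=350, Q→D 10·23=230, R→D 15·17=255, S→D 2·23=46, T→D 7·7=49. Service 930; fixed 27; total 957.
No other subset beats 410.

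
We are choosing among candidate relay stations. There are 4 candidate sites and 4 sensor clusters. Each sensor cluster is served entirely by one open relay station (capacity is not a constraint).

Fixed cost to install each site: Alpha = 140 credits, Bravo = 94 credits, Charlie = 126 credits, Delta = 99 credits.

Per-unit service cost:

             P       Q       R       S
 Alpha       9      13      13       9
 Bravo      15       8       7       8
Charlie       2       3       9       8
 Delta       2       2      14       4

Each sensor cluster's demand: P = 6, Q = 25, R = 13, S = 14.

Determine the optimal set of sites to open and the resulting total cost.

Open Delta only; minimum total cost 399.

For any fixed open set, each sensor cluster goes to its cheapest open site; total = fixed + service.
{Delta}: P→Delta 2·6=12, Q→Delta 2·25=50, R→Delta 14·13=182, S→Delta 4·14=56. Service 300; fixed 99; total 399.
{Bravo, Delta}: service 209 + fixed 193 = 402
{Charlie}: service 316 + fixed 126 = 442
{Alpha, Bravo, Charlie, Delta}: service 209 + fixed 459 = 668
No other subset beats 399.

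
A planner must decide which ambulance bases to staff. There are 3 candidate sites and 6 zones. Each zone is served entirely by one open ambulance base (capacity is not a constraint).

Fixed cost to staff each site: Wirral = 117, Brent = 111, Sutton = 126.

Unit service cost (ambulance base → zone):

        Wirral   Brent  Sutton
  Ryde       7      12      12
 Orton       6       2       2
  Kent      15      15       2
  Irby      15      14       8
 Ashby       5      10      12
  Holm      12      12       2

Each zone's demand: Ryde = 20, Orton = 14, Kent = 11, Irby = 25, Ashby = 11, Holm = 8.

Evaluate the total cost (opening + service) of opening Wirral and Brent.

Total cost: 1062

Each zone is assigned to its cheapest site among the open ones.
{Wirral, Brent}: Ryde→Wirral 7·20=140, Orton→Brent 2·14=28, Kent→Wirral 15·11=165, Irby→Brent 14·25=350, Ashby→Wirral 5·11=55, Holm→Wirral 12·8=96. Service 834; fixed 228; total 1062.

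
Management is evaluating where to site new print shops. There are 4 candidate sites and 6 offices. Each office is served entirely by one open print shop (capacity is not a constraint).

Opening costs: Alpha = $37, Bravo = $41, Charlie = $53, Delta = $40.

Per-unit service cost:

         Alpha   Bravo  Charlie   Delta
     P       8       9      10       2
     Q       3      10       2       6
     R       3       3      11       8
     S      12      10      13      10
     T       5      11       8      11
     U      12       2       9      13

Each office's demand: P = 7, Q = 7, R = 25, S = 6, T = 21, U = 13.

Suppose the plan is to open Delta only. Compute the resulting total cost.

Each office is assigned to its cheapest site among the open ones.
{Delta}: P→Delta 2·7=14, Q→Delta 6·7=42, R→Delta 8·25=200, S→Delta 10·6=60, T→Delta 11·21=231, U→Delta 13·13=169. Service 716; fixed 40; total 756.

Total cost: 756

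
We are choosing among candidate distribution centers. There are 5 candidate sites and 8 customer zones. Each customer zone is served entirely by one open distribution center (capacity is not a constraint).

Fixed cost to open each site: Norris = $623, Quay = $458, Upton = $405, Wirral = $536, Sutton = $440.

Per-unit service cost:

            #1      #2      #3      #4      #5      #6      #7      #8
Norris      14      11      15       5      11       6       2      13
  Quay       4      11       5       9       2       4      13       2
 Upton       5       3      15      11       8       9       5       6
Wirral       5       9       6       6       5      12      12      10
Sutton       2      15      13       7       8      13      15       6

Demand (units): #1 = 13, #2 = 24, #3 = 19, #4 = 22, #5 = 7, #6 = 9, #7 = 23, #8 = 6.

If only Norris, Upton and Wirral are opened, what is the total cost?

Total cost: 2096

Each customer zone is assigned to its cheapest site among the open ones.
{Norris, Upton, Wirral}: #1→Upton 5·13=65, #2→Upton 3·24=72, #3→Wirral 6·19=114, #4→Norris 5·22=110, #5→Wirral 5·7=35, #6→Norris 6·9=54, #7→Norris 2·23=46, #8→Upton 6·6=36. Service 532; fixed 1564; total 2096.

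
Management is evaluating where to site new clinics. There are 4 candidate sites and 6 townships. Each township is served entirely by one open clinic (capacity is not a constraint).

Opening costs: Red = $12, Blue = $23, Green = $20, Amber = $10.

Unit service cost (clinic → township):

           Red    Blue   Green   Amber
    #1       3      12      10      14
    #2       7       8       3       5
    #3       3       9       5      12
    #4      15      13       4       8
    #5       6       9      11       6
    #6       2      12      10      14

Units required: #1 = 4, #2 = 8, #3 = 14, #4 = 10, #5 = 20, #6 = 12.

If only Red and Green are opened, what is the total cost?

Total cost: 294

Each township is assigned to its cheapest site among the open ones.
{Red, Green}: #1→Red 3·4=12, #2→Green 3·8=24, #3→Red 3·14=42, #4→Green 4·10=40, #5→Red 6·20=120, #6→Red 2·12=24. Service 262; fixed 32; total 294.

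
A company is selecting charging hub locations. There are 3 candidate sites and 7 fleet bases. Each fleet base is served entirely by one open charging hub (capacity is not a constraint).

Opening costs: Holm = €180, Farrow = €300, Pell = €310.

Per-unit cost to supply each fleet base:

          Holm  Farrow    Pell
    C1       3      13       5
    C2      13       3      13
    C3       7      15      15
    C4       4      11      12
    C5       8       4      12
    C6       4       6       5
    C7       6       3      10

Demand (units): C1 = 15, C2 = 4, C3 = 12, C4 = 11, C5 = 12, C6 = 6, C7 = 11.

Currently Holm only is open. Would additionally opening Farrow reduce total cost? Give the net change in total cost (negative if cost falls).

Current service cost with {Holm}: 411.
Adding Farrow: each fleet base re-picks its cheapest; new service cost 290, saving 121.
Extra fixed cost: 300. Net change = 300 − 121 = 179.
(Totals: 591 → 770.)

No — net change +179 (cost rises by 179).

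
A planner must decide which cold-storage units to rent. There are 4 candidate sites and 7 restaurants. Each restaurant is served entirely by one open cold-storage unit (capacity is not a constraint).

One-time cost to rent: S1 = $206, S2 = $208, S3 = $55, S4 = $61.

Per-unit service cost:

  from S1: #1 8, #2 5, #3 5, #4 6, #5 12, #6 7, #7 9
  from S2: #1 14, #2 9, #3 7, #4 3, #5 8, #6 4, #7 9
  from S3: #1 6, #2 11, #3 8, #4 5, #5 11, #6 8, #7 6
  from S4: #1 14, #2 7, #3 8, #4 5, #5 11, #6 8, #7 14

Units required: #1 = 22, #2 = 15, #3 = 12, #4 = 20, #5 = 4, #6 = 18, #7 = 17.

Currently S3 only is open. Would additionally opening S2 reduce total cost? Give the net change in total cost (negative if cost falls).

Current service cost with {S3}: 783.
Adding S2: each restaurant re-picks its cheapest; new service cost 617, saving 166.
Extra fixed cost: 208. Net change = 208 − 166 = 42.
(Totals: 838 → 880.)

No — net change +42 (cost rises by 42).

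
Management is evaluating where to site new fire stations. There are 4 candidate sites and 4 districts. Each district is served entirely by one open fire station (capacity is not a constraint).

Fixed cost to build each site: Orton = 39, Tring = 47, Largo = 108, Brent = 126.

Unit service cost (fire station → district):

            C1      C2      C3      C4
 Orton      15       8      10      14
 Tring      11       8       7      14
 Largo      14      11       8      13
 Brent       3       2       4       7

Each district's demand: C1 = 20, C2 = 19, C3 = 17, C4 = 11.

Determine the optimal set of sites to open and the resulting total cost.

Open Brent only; minimum total cost 369.

For any fixed open set, each district goes to its cheapest open site; total = fixed + service.
{Brent}: C1→Brent 3·20=60, C2→Brent 2·19=38, C3→Brent 4·17=68, C4→Brent 7·11=77. Service 243; fixed 126; total 369.
{Orton, Brent}: service 243 + fixed 165 = 408
{Tring, Brent}: service 243 + fixed 173 = 416
{Orton, Tring, Largo, Brent}: service 243 + fixed 320 = 563
(All 15 nonempty subsets were checked; Brent only is lowest.)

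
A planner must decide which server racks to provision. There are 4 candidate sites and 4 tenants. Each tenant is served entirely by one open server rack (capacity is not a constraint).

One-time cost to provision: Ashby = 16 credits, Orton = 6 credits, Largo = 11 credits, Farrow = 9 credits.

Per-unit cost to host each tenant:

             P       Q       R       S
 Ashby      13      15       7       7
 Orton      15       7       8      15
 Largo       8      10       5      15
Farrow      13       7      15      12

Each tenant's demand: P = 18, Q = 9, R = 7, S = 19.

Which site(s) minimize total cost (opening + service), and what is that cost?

Open Ashby, Orton and Largo; minimum total cost 408.

For any fixed open set, each tenant goes to its cheapest open site; total = fixed + service.
{Ashby, Orton, Largo}: P→Largo 8·18=144, Q→Orton 7·9=63, R→Largo 5·7=35, S→Ashby 7·19=133. Service 375; fixed 33; total 408.
{Ashby, Largo, Farrow}: service 375 + fixed 36 = 411
{Ashby, Orton, Largo, Farrow}: P→Largo 8·18=144, Q→Orton 7·9=63, R→Largo 5·7=35, S→Ashby 7·19=133. Service 375; fixed 42; total 417.
{Orton}: P→Orton 15·18=270, Q→Orton 7·9=63, R→Orton 8·7=56, S→Orton 15·19=285. Service 674; fixed 6; total 680.
(All 15 nonempty subsets were checked; Ashby, Orton and Largo is lowest.)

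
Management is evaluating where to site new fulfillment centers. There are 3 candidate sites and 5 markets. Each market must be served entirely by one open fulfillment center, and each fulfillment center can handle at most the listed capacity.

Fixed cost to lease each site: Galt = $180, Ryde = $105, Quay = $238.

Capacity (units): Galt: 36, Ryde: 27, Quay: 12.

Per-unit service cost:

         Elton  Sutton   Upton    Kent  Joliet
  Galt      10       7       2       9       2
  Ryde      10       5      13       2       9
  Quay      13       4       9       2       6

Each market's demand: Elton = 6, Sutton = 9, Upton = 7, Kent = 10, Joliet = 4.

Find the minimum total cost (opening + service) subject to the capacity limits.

Minimum total cost: 415

Open {Galt}: Elton→Galt 10·6=60, Sutton→Galt 7·9=63, Upton→Galt 2·7=14, Kent→Galt 9·10=90, Joliet→Galt 2·4=8.
Loads: Galt carries 36/36. Service 235; fixed 180; total 415.
Next best feasible plan costs 432.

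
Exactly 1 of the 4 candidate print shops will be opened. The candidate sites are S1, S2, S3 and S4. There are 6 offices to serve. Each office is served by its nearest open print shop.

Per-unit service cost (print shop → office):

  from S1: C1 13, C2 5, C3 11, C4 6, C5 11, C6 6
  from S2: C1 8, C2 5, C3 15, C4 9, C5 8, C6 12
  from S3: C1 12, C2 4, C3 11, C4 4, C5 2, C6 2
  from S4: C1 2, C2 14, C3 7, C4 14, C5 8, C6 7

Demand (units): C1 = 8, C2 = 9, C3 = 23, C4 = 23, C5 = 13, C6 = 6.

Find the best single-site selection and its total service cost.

With exactly 1 open, each office uses its cheapest among the chosen.
{S3}: C1→S3 12·8=96, C2→S3 4·9=36, C3→S3 11·23=253, C4→S3 4·23=92, C5→S3 2·13=26, C6→S3 2·6=12. Service cost 515.
{S1}: service cost 719
{S4}: service cost 771
Among all 4 size-1 choices, {S3} is lowest.

Choose S3 only; total service cost 515.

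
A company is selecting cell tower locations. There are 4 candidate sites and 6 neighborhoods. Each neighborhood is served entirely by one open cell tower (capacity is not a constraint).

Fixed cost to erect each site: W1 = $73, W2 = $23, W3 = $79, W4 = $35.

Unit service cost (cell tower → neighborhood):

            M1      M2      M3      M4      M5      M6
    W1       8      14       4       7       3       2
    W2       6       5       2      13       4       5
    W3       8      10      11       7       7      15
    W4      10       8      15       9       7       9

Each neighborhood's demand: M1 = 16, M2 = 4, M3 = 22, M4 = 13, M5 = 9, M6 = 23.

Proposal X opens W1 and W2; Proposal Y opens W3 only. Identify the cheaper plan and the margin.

Proposal X is cheaper by 568.

Proposal X: {W1, W2}: M1→W2 6·16=96, M2→W2 5·4=20, M3→W2 2·22=44, M4→W1 7·13=91, M5→W1 3·9=27, M6→W1 2·23=46. Service 324; fixed 96; total 420.
Proposal Y: {W3}: M1→W3 8·16=128, M2→W3 10·4=40, M3→W3 11·22=242, M4→W3 7·13=91, M5→W3 7·9=63, M6→W3 15·23=345. Service 909; fixed 79; total 988.
Difference: |420 − 988| = 568.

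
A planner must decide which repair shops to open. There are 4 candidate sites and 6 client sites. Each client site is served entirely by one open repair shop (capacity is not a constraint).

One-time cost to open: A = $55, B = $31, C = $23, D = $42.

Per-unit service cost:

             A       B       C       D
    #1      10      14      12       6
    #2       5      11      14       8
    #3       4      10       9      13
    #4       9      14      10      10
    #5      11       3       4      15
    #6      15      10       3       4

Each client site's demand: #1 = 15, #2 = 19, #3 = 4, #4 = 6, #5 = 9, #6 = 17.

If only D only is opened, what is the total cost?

Each client site is assigned to its cheapest site among the open ones.
{D}: #1→D 6·15=90, #2→D 8·19=152, #3→D 13·4=52, #4→D 10·6=60, #5→D 15·9=135, #6→D 4·17=68. Service 557; fixed 42; total 599.

Total cost: 599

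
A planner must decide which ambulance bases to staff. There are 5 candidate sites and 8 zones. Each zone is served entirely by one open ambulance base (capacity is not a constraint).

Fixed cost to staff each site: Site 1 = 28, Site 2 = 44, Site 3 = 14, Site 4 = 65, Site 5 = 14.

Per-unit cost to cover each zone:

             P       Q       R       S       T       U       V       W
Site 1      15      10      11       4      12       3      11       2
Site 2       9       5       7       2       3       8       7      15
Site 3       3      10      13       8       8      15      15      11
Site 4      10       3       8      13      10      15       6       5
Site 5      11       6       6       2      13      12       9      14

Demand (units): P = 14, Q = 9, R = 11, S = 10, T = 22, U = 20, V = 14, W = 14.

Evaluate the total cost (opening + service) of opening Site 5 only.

Total cost: 1156

Each zone is assigned to its cheapest site among the open ones.
{Site 5}: P→Site 5 11·14=154, Q→Site 5 6·9=54, R→Site 5 6·11=66, S→Site 5 2·10=20, T→Site 5 13·22=286, U→Site 5 12·20=240, V→Site 5 9·14=126, W→Site 5 14·14=196. Service 1142; fixed 14; total 1156.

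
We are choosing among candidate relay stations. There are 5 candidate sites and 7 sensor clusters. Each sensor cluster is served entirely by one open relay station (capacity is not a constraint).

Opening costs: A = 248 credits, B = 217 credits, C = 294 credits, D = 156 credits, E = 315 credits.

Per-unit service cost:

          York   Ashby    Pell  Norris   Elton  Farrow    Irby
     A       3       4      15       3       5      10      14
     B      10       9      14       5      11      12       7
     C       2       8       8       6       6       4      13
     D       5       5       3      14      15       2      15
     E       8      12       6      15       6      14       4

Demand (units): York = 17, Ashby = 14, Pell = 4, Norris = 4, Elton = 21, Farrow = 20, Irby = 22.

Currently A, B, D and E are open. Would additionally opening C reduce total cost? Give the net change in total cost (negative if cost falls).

No — net change +277 (cost rises by 277).

Current service cost with {A, B, D, E}: 364.
Adding C: each sensor cluster re-picks its cheapest; new service cost 347, saving 17.
Extra fixed cost: 294. Net change = 294 − 17 = 277.
(Totals: 1300 → 1577.)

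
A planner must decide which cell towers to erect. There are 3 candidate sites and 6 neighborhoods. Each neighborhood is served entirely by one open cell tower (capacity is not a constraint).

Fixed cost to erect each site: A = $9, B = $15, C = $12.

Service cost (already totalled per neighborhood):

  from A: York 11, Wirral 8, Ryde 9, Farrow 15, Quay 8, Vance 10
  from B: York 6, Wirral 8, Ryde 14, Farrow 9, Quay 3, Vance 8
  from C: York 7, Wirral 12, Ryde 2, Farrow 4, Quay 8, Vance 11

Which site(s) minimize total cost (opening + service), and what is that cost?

Open C only; minimum total cost 56.

For any fixed open set, each neighborhood goes to its cheapest open site; total = fixed + service.
{C}: York→C 7, Wirral→C 12, Ryde→C 2, Farrow→C 4, Quay→C 8, Vance→C 11. Service 44; fixed 12; total 56.
{B, C}: service 31 + fixed 27 = 58
{A, C}: service 39 + fixed 21 = 60
{A, B, C}: York→B 6, Wirral→A 8, Ryde→C 2, Farrow→C 4, Quay→B 3, Vance→B 8. Service 31; fixed 36; total 67.
No other subset beats 56.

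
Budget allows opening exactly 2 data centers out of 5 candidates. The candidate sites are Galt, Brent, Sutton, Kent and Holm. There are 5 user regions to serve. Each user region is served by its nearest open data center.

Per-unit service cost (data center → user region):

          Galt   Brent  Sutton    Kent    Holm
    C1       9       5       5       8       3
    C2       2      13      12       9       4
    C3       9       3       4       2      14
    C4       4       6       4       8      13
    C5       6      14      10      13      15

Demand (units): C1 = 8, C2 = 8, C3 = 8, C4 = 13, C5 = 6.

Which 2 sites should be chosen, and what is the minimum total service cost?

Choose Galt and Brent; total service cost 168.

With exactly 2 open, each user region uses its cheapest among the chosen.
{Galt, Brent}: C1→Brent 5·8=40, C2→Galt 2·8=16, C3→Brent 3·8=24, C4→Galt 4·13=52, C5→Galt 6·6=36. Service cost 168.
{Galt, Sutton}: service cost 176
{Galt, Kent}: service cost 184
Among all 10 size-2 choices, {Galt, Brent} is lowest.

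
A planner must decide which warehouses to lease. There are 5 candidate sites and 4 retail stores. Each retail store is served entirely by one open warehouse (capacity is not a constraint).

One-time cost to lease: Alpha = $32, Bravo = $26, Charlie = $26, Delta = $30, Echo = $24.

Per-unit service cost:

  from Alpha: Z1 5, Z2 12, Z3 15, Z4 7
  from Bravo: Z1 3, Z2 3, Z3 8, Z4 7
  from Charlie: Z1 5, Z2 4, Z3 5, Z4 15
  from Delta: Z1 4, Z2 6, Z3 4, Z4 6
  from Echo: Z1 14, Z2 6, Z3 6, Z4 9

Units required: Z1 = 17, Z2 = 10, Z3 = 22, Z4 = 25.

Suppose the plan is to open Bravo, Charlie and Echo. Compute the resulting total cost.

Each retail store is assigned to its cheapest site among the open ones.
{Bravo, Charlie, Echo}: Z1→Bravo 3·17=51, Z2→Bravo 3·10=30, Z3→Charlie 5·22=110, Z4→Bravo 7·25=175. Service 366; fixed 76; total 442.

Total cost: 442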